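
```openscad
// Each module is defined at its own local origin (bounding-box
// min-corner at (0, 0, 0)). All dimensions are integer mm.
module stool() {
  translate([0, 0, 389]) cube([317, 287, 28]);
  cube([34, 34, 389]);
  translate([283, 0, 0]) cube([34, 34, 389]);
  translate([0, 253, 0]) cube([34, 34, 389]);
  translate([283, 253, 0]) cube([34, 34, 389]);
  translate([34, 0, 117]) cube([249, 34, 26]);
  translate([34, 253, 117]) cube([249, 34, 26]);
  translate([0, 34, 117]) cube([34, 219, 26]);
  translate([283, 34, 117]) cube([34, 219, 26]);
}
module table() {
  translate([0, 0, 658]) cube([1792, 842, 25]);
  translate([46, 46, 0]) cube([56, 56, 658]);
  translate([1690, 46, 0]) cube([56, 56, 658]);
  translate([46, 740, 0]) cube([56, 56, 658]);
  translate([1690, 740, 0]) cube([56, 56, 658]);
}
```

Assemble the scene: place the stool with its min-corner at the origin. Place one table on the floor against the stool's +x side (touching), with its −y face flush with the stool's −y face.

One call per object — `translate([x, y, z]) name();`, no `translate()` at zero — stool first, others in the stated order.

stool();
translate([317, 0, 0]) table();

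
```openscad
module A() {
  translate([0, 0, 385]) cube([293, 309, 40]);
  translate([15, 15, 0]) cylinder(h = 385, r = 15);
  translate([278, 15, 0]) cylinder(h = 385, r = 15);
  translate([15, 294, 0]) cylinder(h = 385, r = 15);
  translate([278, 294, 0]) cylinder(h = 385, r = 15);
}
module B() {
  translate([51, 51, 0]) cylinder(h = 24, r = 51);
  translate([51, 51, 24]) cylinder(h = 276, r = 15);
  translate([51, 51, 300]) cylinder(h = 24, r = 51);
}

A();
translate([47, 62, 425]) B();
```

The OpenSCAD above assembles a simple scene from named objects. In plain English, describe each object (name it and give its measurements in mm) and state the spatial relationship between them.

A is a four-legged stool. The seat is a 293×309×40 mm slab whose top surface is at z = 425 mm; four round legs, each 30 mm in diameter, run from the floor (z = 0) to the underside of the seat, each leg's axis is inset half a diameter from the nearest pair of seat edges (so the leg's bounding box is flush with the corner).

B is a spool: two coaxial disc flanges of radius 51 mm and thickness 24 mm, joined by a core cylinder of radius 15 mm and height 276 mm. The lower flange rests on z = 0 and the three cylinders share a vertical axis.

The spool is on top of the stool.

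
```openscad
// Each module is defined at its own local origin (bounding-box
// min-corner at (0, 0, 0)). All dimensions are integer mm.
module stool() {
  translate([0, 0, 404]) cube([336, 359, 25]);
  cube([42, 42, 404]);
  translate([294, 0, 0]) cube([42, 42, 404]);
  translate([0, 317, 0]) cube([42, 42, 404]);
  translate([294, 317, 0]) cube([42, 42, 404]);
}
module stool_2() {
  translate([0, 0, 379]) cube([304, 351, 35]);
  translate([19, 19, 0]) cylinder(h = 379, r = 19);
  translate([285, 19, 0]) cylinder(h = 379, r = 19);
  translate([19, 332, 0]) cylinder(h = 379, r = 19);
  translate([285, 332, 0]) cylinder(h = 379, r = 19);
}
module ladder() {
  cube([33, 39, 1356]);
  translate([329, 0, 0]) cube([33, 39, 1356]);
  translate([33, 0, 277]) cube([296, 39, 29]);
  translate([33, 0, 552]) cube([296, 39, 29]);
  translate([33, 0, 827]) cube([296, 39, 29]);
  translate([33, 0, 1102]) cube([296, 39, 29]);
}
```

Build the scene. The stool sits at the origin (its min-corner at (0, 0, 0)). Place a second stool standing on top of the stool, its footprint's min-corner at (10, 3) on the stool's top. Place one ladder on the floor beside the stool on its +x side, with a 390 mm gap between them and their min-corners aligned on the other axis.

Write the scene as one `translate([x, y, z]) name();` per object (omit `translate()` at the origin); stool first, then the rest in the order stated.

stool();
translate([10, 3, 429]) stool_2();
translate([726, 0, 0]) ladder();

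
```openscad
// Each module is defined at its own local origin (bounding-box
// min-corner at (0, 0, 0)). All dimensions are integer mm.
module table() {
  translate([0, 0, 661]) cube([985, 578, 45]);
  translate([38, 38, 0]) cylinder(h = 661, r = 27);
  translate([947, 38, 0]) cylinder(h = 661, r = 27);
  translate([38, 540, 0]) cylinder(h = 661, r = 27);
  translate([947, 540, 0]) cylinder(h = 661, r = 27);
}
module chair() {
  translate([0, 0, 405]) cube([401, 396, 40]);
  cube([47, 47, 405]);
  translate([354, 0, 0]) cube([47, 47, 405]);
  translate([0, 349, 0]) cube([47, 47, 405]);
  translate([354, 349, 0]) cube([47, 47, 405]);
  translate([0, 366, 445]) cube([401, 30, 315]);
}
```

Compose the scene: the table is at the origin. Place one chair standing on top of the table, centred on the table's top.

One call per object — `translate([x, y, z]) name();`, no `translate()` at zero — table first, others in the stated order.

table();
translate([292, 91, 706]) chair();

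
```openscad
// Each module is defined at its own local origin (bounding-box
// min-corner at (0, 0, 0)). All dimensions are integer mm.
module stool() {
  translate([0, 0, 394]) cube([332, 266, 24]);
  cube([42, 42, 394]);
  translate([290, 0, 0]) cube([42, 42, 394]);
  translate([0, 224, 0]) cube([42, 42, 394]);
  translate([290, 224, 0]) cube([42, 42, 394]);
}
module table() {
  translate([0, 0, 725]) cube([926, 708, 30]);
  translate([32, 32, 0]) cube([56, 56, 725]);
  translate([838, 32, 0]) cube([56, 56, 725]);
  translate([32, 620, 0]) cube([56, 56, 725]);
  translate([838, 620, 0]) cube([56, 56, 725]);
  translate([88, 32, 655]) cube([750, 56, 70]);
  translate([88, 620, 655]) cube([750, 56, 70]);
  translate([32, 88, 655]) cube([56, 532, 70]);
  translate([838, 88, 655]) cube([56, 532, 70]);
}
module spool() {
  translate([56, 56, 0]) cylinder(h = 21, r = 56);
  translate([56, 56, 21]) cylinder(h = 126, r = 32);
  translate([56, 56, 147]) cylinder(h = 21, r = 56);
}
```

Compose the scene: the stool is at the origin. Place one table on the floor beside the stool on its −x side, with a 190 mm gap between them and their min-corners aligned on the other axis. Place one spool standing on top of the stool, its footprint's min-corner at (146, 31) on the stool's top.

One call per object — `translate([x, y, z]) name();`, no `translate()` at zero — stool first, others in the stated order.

stool();
translate([-1116, 0, 0]) table();
translate([146, 31, 418]) spool();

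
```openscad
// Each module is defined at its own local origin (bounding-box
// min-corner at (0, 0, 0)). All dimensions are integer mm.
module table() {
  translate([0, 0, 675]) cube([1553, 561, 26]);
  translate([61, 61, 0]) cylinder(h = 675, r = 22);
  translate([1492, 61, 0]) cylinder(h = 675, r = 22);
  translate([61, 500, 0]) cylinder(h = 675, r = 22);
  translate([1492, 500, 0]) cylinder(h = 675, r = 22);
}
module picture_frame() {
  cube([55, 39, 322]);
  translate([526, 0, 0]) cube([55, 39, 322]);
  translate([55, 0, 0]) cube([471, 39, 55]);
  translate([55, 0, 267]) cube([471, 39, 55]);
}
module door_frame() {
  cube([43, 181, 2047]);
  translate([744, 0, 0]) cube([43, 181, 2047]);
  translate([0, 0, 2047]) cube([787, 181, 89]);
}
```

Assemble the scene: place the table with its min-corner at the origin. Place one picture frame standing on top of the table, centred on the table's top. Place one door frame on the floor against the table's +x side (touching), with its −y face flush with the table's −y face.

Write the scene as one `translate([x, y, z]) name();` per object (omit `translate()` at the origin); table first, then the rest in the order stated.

table();
translate([486, 261, 701]) picture_frame();
translate([1553, 0, 0]) door_frame();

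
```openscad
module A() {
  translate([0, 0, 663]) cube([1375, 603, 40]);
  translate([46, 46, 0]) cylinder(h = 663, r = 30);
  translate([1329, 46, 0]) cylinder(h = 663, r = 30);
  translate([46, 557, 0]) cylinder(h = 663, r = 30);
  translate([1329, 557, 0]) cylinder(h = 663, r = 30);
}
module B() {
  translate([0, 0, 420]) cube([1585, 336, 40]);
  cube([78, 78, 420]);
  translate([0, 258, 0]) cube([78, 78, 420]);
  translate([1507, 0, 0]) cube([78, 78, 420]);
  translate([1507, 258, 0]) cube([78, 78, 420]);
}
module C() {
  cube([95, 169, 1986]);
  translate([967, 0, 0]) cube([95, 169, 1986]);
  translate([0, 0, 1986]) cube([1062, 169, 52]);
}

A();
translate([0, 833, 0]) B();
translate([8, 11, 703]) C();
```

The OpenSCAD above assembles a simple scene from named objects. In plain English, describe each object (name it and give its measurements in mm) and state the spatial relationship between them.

A is a table: top 1375 mm (x) × 603 mm (y), 40 mm thick, upper face at z = 703 mm, on four round legs of 60 mm diameter, each leg's bounding box inset 16 mm from the nearest pair of top edges, running from z = 0 to the bottom of the top.

B is a bench: a 1585×336 mm seat slab, 40 mm thick, top at z = 460 mm, on four 78×78 mm square legs flush with the seat corners and standing on z = 0.

C is a door frame. The clear opening is 872 mm wide and 1986 mm high. Two 95 mm wide jambs, 169 mm deep, stand either side of the opening from the floor to the top of the opening. A 52 mm thick head sits across the top of both jambs, spanning the full outside width of the frame.

The bench is on the floor beside the table on its +y side. The door frame is on top of the table.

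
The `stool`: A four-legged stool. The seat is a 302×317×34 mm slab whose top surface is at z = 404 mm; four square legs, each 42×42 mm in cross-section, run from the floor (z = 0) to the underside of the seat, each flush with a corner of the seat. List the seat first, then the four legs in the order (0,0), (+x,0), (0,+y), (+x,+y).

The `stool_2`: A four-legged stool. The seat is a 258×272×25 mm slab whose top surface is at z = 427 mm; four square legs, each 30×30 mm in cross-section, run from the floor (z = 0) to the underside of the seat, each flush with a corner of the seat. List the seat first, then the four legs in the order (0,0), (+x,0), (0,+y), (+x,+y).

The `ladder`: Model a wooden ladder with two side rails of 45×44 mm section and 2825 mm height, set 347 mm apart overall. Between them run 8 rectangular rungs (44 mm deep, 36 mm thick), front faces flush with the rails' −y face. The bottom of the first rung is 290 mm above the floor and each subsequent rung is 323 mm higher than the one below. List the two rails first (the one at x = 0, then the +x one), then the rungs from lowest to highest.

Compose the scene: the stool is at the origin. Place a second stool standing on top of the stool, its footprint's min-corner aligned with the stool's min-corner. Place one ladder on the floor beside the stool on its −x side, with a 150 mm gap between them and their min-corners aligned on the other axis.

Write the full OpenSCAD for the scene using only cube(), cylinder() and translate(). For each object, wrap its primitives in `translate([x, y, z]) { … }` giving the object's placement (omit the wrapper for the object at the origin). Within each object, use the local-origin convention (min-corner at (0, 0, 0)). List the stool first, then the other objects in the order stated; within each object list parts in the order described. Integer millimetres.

translate([0, 0, 370]) cube([302, 317, 34]);
cube([42, 42, 370]);
translate([260, 0, 0]) cube([42, 42, 370]);
translate([0, 275, 0]) cube([42, 42, 370]);
translate([260, 275, 0]) cube([42, 42, 370]);
translate([0, 0, 404]) {
  translate([0, 0, 402]) cube([258, 272, 25]);
  cube([30, 30, 402]);
  translate([228, 0, 0]) cube([30, 30, 402]);
  translate([0, 242, 0]) cube([30, 30, 402]);
  translate([228, 242, 0]) cube([30, 30, 402]);
}
translate([-497, 0, 0]) {
  cube([45, 44, 2825]);
  translate([302, 0, 0]) cube([45, 44, 2825]);
  translate([45, 0, 290]) cube([257, 44, 36]);
  translate([45, 0, 613]) cube([257, 44, 36]);
  translate([45, 0, 936]) cube([257, 44, 36]);
  translate([45, 0, 1259]) cube([257, 44, 36]);
  translate([45, 0, 1582]) cube([257, 44, 36]);
  translate([45, 0, 1905]) cube([257, 44, 36]);
  translate([45, 0, 2228]) cube([257, 44, 36]);
  translate([45, 0, 2551]) cube([257, 44, 36]);
}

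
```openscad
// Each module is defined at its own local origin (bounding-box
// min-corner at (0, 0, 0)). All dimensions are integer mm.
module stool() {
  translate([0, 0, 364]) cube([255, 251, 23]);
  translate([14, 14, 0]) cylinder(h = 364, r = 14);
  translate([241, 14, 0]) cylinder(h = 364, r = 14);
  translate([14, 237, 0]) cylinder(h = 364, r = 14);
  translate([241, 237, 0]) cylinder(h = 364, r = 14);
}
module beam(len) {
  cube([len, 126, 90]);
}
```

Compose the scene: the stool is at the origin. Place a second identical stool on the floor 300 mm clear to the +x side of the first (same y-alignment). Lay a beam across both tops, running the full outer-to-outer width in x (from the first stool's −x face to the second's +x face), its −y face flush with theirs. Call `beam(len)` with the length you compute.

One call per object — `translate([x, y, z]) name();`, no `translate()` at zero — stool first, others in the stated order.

stool();
translate([555, 0, 0]) stool();
translate([0, 0, 387]) beam(810);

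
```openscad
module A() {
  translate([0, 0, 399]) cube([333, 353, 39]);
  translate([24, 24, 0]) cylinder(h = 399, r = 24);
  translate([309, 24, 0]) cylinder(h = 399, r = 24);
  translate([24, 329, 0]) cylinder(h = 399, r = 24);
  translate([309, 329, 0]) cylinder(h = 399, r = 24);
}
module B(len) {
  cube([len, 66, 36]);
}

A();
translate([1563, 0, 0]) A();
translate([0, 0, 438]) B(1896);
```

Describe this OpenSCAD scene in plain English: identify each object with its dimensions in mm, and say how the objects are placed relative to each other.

A is a four-legged stool. The seat is a 333×353×39 mm slab whose top surface is at z = 438 mm; four round legs, each 48 mm in diameter, run from the floor (z = 0) to the underside of the seat, each leg's axis is inset half a diameter from the nearest pair of seat edges (so the leg's bounding box is flush with the corner).

B is a rectangular beam 1896 mm long (x), 66 mm deep (y), 36 mm thick (z).

The beam spans the tops of two stools placed 1230 mm apart, resting at z = 438 mm.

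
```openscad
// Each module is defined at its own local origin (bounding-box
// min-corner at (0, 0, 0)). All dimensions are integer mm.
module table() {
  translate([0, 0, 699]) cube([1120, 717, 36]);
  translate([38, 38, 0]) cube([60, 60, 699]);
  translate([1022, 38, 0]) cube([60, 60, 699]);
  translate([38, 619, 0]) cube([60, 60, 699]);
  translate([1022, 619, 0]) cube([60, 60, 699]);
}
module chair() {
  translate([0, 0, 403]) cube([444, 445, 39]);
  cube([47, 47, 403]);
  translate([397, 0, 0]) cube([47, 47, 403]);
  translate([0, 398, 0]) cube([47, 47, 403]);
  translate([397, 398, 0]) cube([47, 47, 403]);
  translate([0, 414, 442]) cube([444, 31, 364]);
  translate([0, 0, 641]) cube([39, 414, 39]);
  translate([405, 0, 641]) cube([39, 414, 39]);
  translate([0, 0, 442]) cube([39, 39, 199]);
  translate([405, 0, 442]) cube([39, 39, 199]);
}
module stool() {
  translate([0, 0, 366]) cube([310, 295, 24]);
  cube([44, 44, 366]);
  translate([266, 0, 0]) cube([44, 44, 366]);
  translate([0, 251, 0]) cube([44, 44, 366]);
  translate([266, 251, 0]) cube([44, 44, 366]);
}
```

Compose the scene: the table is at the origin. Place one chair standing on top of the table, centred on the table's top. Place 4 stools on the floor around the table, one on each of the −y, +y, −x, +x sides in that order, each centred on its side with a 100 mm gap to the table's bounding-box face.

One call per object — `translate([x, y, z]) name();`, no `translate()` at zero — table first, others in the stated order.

table();
translate([338, 136, 735]) chair();
translate([405, -395, 0]) stool();
translate([405, 817, 0]) stool();
translate([-410, 211, 0]) stool();
translate([1220, 211, 0]) stool();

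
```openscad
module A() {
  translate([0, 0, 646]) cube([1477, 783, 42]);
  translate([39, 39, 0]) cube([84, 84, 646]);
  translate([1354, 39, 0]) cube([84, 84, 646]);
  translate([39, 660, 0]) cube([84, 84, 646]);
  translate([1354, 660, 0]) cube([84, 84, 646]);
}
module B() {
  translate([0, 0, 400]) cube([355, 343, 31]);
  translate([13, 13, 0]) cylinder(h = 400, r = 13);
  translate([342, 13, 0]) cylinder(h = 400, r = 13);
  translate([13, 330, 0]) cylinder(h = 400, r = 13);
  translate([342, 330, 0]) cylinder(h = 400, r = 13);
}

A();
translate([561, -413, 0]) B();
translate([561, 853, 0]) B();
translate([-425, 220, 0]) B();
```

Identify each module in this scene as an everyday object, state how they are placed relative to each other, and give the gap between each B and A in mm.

Each stool's nearest face is 70 mm from the table's bounding box.

A is a table. B is a stool. Three stools sit around the table at the −y, +y, −x sides. The gap between each stool and the table is 70 mm.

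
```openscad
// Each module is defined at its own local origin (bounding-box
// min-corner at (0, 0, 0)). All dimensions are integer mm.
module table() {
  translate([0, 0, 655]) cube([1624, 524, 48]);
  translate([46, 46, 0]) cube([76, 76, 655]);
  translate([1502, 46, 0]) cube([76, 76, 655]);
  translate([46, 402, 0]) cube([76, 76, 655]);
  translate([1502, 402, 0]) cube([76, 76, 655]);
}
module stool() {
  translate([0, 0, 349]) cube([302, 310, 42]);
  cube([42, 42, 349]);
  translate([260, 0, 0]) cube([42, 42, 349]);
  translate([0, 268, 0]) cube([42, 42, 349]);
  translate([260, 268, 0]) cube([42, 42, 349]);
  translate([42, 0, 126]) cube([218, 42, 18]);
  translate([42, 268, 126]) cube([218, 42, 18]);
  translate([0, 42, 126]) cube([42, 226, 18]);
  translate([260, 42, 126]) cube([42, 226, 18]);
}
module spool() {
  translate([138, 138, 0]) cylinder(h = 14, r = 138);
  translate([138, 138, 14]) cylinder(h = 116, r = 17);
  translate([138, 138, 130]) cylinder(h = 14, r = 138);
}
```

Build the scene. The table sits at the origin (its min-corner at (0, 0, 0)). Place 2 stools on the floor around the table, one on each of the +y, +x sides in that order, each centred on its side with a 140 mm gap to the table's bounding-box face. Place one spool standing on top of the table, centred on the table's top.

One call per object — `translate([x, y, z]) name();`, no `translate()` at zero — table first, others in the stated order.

table();
translate([661, 664, 0]) stool();
translate([1764, 107, 0]) stool();
translate([674, 124, 703]) spool();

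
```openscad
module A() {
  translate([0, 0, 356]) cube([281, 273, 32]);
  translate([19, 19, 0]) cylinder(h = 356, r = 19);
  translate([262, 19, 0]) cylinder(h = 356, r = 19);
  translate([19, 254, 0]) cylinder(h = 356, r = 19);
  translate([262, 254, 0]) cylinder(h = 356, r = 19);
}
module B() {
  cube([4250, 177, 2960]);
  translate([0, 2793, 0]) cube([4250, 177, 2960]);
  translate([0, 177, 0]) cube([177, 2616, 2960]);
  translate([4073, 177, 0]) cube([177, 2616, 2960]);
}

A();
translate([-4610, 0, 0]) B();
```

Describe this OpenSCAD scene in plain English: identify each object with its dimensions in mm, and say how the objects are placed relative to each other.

A is a simple wooden stool: a rectangular seat 281 mm (x) by 273 mm (y), 32 mm thick, top face at z = 388 mm, on four round legs, each 38 mm in diameter. The legs rest on z = 0, each leg's axis is inset half a diameter from the nearest pair of seat edges (so the leg's bounding box is flush with the corner).

B is the wall frame of a small rectangular building: four walls, each 2960 mm tall and 177 mm thick, enclosing a footprint 4250 mm (x) by 2970 mm (y) outside-to-outside, with no floor or roof. The front and back walls (the −y and +y sides) span the full width; the two side walls fit between them.

The house frame is on the floor beside the stool on its −x side.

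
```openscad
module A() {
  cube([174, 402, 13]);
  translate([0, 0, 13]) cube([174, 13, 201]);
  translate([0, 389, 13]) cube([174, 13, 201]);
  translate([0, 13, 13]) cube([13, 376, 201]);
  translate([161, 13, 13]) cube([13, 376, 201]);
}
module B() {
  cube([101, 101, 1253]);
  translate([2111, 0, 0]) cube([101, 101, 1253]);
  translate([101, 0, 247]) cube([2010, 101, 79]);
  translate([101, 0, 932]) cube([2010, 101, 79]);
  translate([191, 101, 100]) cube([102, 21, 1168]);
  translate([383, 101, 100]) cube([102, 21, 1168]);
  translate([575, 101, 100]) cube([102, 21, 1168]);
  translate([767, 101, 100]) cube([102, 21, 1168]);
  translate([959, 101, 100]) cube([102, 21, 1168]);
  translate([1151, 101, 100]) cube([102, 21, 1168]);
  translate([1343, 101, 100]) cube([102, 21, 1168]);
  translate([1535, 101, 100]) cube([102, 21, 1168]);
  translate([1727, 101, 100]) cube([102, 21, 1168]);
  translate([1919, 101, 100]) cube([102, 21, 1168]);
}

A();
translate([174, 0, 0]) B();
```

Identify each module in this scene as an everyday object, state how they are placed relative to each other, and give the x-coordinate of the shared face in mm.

A is an open box. B is a fence section. The fence section is against the open box's +x side, with their −y faces flush. The x-coordinate of the shared face is 174 mm.

The open box's +x face and the fence section's −x face are both at x = 174 mm.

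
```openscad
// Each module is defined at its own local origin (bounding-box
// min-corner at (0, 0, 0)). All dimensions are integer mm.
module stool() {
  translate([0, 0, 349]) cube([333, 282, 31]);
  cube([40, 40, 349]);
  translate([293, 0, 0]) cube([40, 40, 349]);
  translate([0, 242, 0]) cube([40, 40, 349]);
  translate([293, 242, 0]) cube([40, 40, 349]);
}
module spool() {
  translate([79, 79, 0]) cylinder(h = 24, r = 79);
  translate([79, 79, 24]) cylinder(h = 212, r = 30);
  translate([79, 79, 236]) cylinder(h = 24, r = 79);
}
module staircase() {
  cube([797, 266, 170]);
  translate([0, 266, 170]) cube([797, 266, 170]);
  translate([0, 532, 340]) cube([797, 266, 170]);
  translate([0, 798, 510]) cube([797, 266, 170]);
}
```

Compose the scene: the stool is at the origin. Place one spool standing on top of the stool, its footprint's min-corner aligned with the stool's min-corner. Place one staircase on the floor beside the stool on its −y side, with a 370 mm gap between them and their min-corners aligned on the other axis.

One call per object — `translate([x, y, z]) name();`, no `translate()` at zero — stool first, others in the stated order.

stool();
translate([0, 0, 380]) spool();
translate([0, -1434, 0]) staircase();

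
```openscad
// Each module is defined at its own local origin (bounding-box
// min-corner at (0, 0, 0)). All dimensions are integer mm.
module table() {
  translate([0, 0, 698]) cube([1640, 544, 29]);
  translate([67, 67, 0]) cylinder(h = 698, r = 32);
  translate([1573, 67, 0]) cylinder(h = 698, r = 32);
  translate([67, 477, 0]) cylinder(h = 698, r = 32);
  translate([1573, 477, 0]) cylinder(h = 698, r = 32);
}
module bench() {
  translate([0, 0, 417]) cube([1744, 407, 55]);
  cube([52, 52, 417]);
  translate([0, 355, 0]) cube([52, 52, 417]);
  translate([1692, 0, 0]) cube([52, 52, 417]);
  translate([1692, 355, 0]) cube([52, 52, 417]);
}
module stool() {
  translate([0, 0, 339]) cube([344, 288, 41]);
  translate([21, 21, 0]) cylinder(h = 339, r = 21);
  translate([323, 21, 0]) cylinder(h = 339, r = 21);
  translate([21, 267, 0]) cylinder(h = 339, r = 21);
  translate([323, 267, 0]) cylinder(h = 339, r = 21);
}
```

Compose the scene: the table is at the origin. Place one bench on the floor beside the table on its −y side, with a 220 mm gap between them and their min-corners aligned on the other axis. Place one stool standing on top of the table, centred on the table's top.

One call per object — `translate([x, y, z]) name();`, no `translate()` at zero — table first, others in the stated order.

table();
translate([0, -627, 0]) bench();
translate([648, 128, 727]) stool();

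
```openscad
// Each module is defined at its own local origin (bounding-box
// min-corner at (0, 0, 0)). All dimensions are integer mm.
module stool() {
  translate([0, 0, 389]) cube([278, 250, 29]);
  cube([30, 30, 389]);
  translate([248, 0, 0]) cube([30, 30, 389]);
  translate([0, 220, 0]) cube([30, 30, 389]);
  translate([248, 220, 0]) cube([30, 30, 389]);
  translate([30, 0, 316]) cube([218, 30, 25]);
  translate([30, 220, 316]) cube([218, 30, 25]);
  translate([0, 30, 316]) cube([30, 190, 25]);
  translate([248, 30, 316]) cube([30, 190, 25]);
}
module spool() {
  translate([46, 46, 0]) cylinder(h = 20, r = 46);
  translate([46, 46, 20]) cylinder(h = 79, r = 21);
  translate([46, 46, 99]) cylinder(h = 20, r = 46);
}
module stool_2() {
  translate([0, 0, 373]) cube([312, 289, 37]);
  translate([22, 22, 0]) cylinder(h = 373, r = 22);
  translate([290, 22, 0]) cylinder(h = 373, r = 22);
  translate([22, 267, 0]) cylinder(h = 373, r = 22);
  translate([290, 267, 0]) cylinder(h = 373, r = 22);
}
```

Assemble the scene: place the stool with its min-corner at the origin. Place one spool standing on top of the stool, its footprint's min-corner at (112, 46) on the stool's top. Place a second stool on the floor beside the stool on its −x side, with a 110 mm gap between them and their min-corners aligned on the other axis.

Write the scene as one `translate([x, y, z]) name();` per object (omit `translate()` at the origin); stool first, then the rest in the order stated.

stool();
translate([112, 46, 418]) spool();
translate([-422, 0, 0]) stool_2();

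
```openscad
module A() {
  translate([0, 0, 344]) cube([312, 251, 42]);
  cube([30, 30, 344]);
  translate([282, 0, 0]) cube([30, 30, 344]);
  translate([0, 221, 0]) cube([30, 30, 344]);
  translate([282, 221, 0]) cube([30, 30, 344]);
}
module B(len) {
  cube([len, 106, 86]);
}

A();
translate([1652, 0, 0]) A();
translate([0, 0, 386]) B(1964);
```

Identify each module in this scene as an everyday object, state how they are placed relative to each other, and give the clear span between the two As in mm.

A is a stool. B is a beam. A beam spans the tops of two stools. The clear span between the two stools is 1340 mm.

Second stool starts at x = 1652; first ends at x = 312; clear span = 1652 − 312 = 1340 mm.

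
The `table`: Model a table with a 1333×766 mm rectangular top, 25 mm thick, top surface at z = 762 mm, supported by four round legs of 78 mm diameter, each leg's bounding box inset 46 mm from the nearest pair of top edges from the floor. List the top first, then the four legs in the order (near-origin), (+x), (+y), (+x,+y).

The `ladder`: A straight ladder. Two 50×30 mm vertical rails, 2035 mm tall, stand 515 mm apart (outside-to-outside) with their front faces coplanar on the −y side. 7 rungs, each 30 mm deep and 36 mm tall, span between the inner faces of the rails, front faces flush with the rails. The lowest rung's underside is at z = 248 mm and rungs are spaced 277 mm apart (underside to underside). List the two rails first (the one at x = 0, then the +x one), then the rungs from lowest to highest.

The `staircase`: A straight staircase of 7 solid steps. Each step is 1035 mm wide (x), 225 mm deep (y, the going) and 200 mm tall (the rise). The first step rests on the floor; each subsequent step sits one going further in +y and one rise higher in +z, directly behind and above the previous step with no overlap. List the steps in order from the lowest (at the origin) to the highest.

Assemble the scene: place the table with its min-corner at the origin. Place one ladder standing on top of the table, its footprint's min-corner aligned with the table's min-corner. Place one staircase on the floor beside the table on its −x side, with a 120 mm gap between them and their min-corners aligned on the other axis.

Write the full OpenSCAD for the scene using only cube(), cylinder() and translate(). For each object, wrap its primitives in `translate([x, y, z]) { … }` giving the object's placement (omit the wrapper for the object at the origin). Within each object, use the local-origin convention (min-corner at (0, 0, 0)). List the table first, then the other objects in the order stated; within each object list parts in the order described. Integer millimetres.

translate([0, 0, 737]) cube([1333, 766, 25]);
translate([85, 85, 0]) cylinder(h = 737, r = 39);
translate([1248, 85, 0]) cylinder(h = 737, r = 39);
translate([85, 681, 0]) cylinder(h = 737, r = 39);
translate([1248, 681, 0]) cylinder(h = 737, r = 39);
translate([0, 0, 762]) {
  cube([50, 30, 2035]);
  translate([465, 0, 0]) cube([50, 30, 2035]);
  translate([50, 0, 248]) cube([415, 30, 36]);
  translate([50, 0, 525]) cube([415, 30, 36]);
  translate([50, 0, 802]) cube([415, 30, 36]);
  translate([50, 0, 1079]) cube([415, 30, 36]);
  translate([50, 0, 1356]) cube([415, 30, 36]);
  translate([50, 0, 1633]) cube([415, 30, 36]);
  translate([50, 0, 1910]) cube([415, 30, 36]);
}
translate([-1155, 0, 0]) {
  cube([1035, 225, 200]);
  translate([0, 225, 200]) cube([1035, 225, 200]);
  translate([0, 450, 400]) cube([1035, 225, 200]);
  translate([0, 675, 600]) cube([1035, 225, 200]);
  translate([0, 900, 800]) cube([1035, 225, 200]);
  translate([0, 1125, 1000]) cube([1035, 225, 200]);
  translate([0, 1350, 1200]) cube([1035, 225, 200]);
}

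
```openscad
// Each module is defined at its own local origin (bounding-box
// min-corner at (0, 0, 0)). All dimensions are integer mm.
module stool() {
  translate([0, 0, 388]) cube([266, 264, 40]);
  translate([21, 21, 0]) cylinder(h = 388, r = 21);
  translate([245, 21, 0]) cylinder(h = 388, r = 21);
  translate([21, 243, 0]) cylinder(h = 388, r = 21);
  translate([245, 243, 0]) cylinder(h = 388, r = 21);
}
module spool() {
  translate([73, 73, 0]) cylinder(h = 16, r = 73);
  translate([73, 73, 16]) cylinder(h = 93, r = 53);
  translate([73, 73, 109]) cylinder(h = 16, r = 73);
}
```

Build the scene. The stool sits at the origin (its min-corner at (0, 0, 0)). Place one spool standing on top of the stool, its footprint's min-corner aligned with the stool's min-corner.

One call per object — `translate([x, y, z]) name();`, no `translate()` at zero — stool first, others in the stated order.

stool();
translate([0, 0, 428]) spool();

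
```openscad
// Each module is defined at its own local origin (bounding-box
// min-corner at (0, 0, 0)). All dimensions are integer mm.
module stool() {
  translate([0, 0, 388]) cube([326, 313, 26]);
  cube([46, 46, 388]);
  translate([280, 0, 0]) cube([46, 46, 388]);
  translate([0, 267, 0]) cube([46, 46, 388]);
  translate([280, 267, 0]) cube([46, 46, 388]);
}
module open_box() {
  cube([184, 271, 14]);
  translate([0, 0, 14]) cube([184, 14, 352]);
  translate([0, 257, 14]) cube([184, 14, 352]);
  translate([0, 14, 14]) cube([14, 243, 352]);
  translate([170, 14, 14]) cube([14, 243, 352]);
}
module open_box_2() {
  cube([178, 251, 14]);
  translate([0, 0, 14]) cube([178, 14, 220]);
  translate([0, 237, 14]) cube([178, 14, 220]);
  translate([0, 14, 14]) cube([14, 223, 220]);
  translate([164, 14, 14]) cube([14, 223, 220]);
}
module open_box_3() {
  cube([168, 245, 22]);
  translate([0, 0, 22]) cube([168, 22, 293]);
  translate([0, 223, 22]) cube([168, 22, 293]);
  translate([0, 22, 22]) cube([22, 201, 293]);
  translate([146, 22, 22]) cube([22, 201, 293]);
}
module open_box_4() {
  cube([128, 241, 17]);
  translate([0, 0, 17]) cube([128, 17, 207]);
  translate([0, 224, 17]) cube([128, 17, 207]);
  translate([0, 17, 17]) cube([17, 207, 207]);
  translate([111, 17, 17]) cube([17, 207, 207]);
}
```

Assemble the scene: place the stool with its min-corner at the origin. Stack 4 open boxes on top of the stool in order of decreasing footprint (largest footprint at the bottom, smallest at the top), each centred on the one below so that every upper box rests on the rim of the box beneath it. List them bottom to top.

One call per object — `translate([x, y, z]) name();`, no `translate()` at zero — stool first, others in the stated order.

stool();
translate([71, 21, 414]) open_box();
translate([74, 31, 780]) open_box_2();
translate([79, 34, 1014]) open_box_3();
translate([99, 36, 1329]) open_box_4();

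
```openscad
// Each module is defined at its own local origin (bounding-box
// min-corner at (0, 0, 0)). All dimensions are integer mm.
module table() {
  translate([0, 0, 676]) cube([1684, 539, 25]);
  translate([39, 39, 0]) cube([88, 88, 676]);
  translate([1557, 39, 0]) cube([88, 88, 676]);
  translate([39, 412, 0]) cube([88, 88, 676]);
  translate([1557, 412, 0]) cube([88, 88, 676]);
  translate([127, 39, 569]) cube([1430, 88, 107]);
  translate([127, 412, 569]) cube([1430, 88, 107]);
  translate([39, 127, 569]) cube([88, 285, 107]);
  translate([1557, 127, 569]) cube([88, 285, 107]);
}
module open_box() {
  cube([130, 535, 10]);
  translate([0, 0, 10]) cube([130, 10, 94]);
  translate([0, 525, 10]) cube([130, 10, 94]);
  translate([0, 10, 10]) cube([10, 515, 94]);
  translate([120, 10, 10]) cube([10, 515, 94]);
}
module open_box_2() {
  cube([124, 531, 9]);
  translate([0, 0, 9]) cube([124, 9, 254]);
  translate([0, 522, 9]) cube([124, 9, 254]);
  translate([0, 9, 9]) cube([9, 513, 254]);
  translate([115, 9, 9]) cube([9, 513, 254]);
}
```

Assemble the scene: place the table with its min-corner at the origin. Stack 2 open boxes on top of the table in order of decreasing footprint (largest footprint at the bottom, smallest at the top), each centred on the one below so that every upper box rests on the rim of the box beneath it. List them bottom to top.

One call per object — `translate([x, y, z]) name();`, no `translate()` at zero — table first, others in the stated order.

table();
translate([777, 2, 701]) open_box();
translate([780, 4, 805]) open_box_2();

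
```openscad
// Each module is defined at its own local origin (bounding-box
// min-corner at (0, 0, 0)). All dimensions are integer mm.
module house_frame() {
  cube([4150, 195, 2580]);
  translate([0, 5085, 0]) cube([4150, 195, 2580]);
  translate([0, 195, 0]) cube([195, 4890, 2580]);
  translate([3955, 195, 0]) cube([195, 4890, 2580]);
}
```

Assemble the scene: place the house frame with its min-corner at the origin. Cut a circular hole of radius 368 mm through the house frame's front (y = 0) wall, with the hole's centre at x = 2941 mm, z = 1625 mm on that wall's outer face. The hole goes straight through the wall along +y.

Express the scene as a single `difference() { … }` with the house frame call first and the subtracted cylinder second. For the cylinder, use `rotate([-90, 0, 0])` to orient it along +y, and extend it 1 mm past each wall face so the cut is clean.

difference() {
  house_frame();
  translate([2941, -1, 1625]) rotate([-90, 0, 0]) cylinder(h = 197, r = 368);
}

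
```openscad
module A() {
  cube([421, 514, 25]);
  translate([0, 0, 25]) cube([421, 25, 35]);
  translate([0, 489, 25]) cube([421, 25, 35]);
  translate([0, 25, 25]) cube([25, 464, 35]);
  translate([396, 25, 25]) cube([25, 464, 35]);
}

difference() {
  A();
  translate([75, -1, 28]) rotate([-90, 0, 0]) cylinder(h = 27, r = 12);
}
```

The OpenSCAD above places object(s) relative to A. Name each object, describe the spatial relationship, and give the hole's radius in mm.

A is an open box. The open box has a circular hole through its front wall. The hole's radius is 12 mm.

The subtracted cylinder has r = 12 mm.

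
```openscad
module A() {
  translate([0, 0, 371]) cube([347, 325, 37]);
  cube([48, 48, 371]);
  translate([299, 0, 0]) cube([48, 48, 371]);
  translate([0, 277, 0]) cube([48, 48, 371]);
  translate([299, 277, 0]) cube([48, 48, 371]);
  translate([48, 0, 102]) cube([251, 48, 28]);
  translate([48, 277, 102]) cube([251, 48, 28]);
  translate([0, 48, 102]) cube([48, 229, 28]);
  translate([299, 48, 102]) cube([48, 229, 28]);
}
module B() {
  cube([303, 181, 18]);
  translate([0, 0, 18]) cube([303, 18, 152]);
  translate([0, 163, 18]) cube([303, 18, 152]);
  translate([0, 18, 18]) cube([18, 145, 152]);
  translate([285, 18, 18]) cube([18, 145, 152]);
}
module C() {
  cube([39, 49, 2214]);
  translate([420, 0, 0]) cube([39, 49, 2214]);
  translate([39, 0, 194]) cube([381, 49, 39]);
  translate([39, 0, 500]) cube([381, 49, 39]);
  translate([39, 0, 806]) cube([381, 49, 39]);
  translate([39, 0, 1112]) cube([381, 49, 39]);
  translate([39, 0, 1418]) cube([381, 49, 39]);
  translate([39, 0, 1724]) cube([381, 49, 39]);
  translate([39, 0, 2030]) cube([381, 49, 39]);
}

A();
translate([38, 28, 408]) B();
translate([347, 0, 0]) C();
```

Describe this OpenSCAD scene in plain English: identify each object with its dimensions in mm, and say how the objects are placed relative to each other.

A is a simple wooden stool: a rectangular seat 347 mm (x) by 325 mm (y), 37 mm thick, top face at z = 408 mm, on four square legs, each 48×48 mm in cross-section. The legs rest on z = 0, each flush with a corner of the seat. Four stretchers, 48 mm wide and 28 mm tall, connect adjacent legs with their undersides at z = 102 mm, each running between the inner faces of the legs it joins and aligned with the legs' outer faces on the other axis.

B is an open-topped rectangular box: outside dimensions 303×181×170 mm, with a uniform wall and base thickness of 18 mm. The base is a full 303×181 slab on the floor; four walls sit on top of the base. The front and back walls (the −y and +y sides) span the full width; the two side walls fit between them.

C is a wooden ladder with two side rails of 39×49 mm section and 2214 mm height, set 459 mm apart overall. Between them run 7 rectangular rungs (49 mm deep, 39 mm thick), front faces flush with the rails' −y face. The bottom of the first rung is 194 mm above the floor and each subsequent rung is 306 mm higher than the one below.

The open box is on top of the stool. The ladder is against the stool's +x side, with their −y faces flush.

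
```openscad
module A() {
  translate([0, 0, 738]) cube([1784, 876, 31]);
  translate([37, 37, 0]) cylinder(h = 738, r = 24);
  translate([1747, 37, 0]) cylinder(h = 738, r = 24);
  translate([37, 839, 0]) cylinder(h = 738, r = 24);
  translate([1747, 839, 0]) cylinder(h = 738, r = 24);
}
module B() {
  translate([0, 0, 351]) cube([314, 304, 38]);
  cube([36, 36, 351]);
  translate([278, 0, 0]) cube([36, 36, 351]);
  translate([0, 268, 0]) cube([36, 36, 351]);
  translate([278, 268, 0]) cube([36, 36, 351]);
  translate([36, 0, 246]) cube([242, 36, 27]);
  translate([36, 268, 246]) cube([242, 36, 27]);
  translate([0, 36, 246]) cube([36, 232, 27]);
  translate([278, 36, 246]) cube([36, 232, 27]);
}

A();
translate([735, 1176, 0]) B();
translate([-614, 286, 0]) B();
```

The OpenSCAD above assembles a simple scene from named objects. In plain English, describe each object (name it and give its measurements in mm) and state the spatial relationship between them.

A is a rectangular dining table. The top is 1784×876×31 mm with its upper surface at z = 769 mm. It stands on four round legs of 48 mm diameter, each leg's bounding box inset 13 mm from the nearest pair of top edges, running from the floor to the underside of the top.

B is a four-legged stool. The seat is a 314×304×38 mm slab whose top surface is at z = 389 mm; four square legs, each 36×36 mm in cross-section, run from the floor (z = 0) to the underside of the seat, each flush with a corner of the seat. Four stretchers, 36 mm wide and 27 mm tall, connect adjacent legs with their undersides at z = 246 mm, each running between the inner faces of the legs it joins and aligned with the legs' outer faces on the other axis.

Two stools sit around the table at the +y, −x sides.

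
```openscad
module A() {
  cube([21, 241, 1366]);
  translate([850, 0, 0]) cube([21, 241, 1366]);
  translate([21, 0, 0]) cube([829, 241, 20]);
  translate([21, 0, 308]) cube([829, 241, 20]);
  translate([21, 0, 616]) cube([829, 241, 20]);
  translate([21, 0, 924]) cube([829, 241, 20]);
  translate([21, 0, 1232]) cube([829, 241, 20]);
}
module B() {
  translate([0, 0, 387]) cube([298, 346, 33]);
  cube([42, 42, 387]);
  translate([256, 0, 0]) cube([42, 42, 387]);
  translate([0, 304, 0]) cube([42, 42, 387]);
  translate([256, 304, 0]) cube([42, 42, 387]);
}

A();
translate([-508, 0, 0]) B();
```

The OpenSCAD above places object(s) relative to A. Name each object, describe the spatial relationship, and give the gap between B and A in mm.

The stool's nearest face is 210 mm from the bookshelf's −x face.

A is a bookshelf. B is a stool. The stool is on the floor beside the bookshelf on its −x side. The gap between the stool and the bookshelf is 210 mm.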